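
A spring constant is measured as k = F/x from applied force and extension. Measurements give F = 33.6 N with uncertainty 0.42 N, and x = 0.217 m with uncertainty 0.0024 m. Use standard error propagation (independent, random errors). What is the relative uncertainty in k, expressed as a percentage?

For a monomial k ∝ F, x^-1, fractional errors add in quadrature:
  (1·δF/F)² = (1×0.0125)² = 0.000156;  (-1·δx/x)² = (-1×0.0111)² = 0.000122
δk/k = √(0.000279) = 0.0167

1.67%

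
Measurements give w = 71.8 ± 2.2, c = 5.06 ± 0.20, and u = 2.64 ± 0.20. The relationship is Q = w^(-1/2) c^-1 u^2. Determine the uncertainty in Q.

Since Q is a product/quotient, work with relative uncertainties:
  (−½·δw/w)² = (-0.5×0.0306)² = 0.000235;  (-1·δc/c)² = (-1×0.0395)² = 0.00156;  (2·δu/u)² = (2×0.0758)² = 0.0230
δQ/Q = √(0.0248) = 0.157
Q = 0.163, so δQ = 0.157 × 0.163 = 0.0256.

0.0256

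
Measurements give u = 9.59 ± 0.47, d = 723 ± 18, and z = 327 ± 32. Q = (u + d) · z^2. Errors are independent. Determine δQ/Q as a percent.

Let w = u + d = 733. δw = √(δu² + δd²) = √(0.221 + 324) = 18.0, so δw/w = 0.0246.
Q is then a monomial in w, z:
δQ/Q = √((δw/w)² + (2·δz/z)²) = √(0.000604 + 0.0383) = 0.197

19.7%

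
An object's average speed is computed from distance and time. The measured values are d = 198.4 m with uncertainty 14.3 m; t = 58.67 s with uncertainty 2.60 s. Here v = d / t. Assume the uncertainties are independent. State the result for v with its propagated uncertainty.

3.382 ± 0.286 m/s

v is a product of powers, so relative uncertainties combine in quadrature:
  (1·δd/d)² = (1×0.0721)² = 0.00520;  (-1·δt/t)² = (-1×0.0443)² = 0.00196
δv/v = √(0.00716) = 0.0846
v = 3.382 m/s, so δv = 0.0846 × 3.382 = 0.286 m/s.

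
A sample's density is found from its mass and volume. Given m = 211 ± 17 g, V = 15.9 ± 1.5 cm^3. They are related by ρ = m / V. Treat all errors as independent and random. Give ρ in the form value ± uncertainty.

13.3 ± 1.65 g/cm^3

Relative error in a monomial: (δρ/ρ)² = Σ (nᵢ · δxᵢ/xᵢ)².
  (1·δm/m)² = (1×0.0806)² = 0.00649;  (-1·δV/V)² = (-1×0.0943)² = 0.00890
δρ/ρ = √(0.0154) = 0.124
ρ = 13.3 g/cm^3, so δρ = 0.124 × 13.3 = 1.65 g/cm^3.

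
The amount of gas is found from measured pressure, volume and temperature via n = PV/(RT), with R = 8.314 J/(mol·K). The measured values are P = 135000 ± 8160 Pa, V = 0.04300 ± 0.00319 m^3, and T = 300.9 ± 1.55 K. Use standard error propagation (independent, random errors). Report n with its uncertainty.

Each factor contributes (exponent × relative error)² to (δn/n)²:
  (1·δP/P)² = (1×0.0604)² = 0.00365;  (1·δV/V)² = (1×0.0742)² = 0.00550;  (-1·δT/T)² = (-1×0.00515)² = 2.65e-05
δn/n = √(0.00918) = 0.0958
n = 2.320 mol, so δn = 0.0958 × 2.320 = 0.222 mol.

2.320 ± 0.222 mol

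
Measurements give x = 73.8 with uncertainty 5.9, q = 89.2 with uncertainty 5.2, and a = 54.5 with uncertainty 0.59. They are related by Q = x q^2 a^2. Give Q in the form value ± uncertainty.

(1.74 ± 0.249) × 10^9

Products/powers → add relative errors in quadrature, weighted by exponent:
  (1·δx/x)² = (1×0.0799)² = 0.00639;  (2·δq/q)² = (2×0.0583)² = 0.0136;  (2·δa/a)² = (2×0.0108)² = 0.000469
δQ/Q = √(0.0205) = 0.143
Q = 1.74e+09, so δQ = 0.143 × 1.74e+09 = 2.49e+08.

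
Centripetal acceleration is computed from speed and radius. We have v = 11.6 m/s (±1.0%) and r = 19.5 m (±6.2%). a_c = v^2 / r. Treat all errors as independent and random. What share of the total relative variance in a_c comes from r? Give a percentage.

90.6%

(δa_c/a_c)² = (2·δv/v)² + (-1·δr/r)²
  v term: (2×0.0100)² = 0.000400
  r term: (-1×0.0620)² = 0.00384
Total = 0.00424. Share from r = 0.00384/0.00424 = 0.906.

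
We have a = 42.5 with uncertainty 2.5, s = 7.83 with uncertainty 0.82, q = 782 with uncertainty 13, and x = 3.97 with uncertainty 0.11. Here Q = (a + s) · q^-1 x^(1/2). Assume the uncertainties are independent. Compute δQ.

0.00726

Let u = a + s = 50.3. δu = √(δa² + δs²) = √(6.25 + 0.672) = 2.63, so δu/u = 0.0523.
Q is then a monomial in u, q, x:
δQ/Q = √((δu/u)² + (-1·δq/q)² + (½·δx/x)²) = √(0.00273 + 0.000276 + 0.000192) = 0.0566
Q = 0.128, so δQ = 0.0566 × 0.128 = 0.00726.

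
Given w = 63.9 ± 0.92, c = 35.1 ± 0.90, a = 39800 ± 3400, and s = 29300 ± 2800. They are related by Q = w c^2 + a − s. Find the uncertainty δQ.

Let p = w·c^2 = 78700. δp/p = √((1·δw/w)² + (2·δc/c)²) = √(0.000207 + 0.00263) = 0.0533, so δp = 4190.
Q = p + a − s: δQ = √(δp² + δa² + δs²) = √(1.76e+07 + 1.16e+07 + 7.84e+06) = 6080

6080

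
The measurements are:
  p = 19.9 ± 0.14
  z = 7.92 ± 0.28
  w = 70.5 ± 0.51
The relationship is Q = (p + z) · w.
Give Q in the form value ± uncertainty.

1960 ± 26.2

Let u = p + z = 27.8. δu = √(δp² + δz²) = √(0.0196 + 0.0784) = 0.313, so δu/u = 0.0113.
Q is then a monomial in u, w:
δQ/Q = √((δu/u)² + (1·δw/w)²) = √(0.000127 + 5.23e-05) = 0.0134
Q = 1960, so δQ = 0.0134 × 1960 = 26.2.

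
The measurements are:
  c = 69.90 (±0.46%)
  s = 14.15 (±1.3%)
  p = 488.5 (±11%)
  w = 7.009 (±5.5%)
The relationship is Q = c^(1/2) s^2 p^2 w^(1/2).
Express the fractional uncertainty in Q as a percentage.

Each factor contributes (exponent × relative error)² to (δQ/Q)²:
  (½·δc/c)² = (0.5×0.00460)² = 5.29e-06;  (2·δs/s)² = (2×0.0130)² = 0.000676;  (2·δp/p)² = (2×0.110)² = 0.0484;  (½·δw/w)² = (0.5×0.0550)² = 0.000756
δQ/Q = √(0.0498) = 0.223

22.3%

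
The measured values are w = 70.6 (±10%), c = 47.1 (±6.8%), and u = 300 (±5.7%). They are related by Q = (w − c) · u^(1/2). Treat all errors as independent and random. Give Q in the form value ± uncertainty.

407 ± 135

Let h = w − c = 23.5. δh = √(δw² + δc²) = √(49.8 + 10.3) = 7.75, so δh/h = 0.330.
Q is then a monomial in h, u:
δQ/Q = √((δh/h)² + (½·δu/u)²) = √(0.109 + 0.000812) = 0.331
Q = 407, so δQ = 0.331 × 407 = 135.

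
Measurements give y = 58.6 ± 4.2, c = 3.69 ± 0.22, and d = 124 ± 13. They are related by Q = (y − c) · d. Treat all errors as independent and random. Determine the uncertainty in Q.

Let u = y − c = 54.9. δu = √(δy² + δc²) = √(17.6 + 0.0484) = 4.21, so δu/u = 0.0766.
Q is then a monomial in u, d:
δQ/Q = √((δu/u)² + (1·δd/d)²) = √(0.00587 + 0.0110) = 0.130
Q = 6810, so δQ = 0.130 × 6810 = 884.

884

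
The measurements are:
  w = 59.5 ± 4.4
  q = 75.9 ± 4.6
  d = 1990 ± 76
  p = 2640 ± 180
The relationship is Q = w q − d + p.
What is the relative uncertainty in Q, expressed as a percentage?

9.17%

Let h = w·q = 4520. δh/h = √((1·δw/w)² + (1·δq/q)²) = √(0.00547 + 0.00367) = 0.0956, so δh = 432.
Q = h − d + p: δQ = √(δh² + δd² + δp²) = √(1.86e+05 + 5780 + 32400) = 474
Q = 5170, so δQ/Q = 474/5170 = 0.0917.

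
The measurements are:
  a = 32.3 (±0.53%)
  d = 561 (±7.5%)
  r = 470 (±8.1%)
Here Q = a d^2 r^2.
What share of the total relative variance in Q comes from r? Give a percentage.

53.8%

(δQ/Q)² = (1·δa/a)² + (2·δd/d)² + (2·δr/r)²
  a term: (1×0.00530)² = 2.81e-05
  d term: (2×0.0750)² = 0.0225
  r term: (2×0.0810)² = 0.0262
Total = 0.0488. Share from r = 0.0262/0.0488 = 0.538.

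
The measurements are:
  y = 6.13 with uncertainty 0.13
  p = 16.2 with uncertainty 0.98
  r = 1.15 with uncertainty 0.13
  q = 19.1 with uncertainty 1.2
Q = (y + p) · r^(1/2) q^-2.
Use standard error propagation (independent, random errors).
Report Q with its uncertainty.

Let u = y + p = 22.3. δu = √(δy² + δp²) = √(0.0169 + 0.960) = 0.989, so δu/u = 0.0443.
Q is then a monomial in u, r, q:
δQ/Q = √((δu/u)² + (½·δr/r)² + (-2·δq/q)²) = √(0.00196 + 0.00319 + 0.0158) = 0.145
Q = 0.0656, so δQ = 0.145 × 0.0656 = 0.00950.

0.0656 ± 0.00950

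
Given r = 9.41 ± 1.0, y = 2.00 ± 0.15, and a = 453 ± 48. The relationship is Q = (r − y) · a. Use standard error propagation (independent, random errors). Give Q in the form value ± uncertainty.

Let u = r − y = 7.41. δu = √(δr² + δy²) = √(1.00 + 0.0225) = 1.01, so δu/u = 0.136.
Q is then a monomial in u, a:
δQ/Q = √((δu/u)² + (1·δa/a)²) = √(0.0186 + 0.0112) = 0.173
Q = 3360, so δQ = 0.173 × 3360 = 580.

3360 ± 580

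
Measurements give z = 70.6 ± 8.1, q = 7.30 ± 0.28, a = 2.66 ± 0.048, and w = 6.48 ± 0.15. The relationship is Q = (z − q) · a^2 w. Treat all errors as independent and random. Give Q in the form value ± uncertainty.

Let u = z − q = 63.3. δu = √(δz² + δq²) = √(65.6 + 0.0784) = 8.10, so δu/u = 0.128.
Q is then a monomial in u, a, w:
δQ/Q = √((δu/u)² + (2·δa/a)² + (1·δw/w)²) = √(0.0164 + 0.00130 + 0.000536) = 0.135
Q = 2900, so δQ = 0.135 × 2900 = 392.

2900 ± 392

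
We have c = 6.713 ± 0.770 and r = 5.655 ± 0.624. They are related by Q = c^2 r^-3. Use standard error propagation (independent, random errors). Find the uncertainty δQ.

For a monomial Q ∝ c^2, r^-3, fractional errors add in quadrature:
  (2·δc/c)² = (2×0.115)² = 0.0526;  (-3·δr/r)² = (-3×0.110)² = 0.110
δQ/Q = √(0.162) = 0.403
Q = 0.2492, so δQ = 0.403 × 0.2492 = 0.100.

0.100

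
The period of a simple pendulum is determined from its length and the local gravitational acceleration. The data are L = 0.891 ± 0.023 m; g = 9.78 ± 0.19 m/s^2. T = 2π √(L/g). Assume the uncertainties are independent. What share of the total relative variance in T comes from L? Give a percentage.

63.8%

(δT/T)² = (½·δL/L)² + (−½·δg/g)²
  L term: (0.5×0.0258)² = 0.000167
  g term: (-0.5×0.0194)² = 9.44e-05
Total = 0.000261. Share from L = 0.000167/0.000261 = 0.638.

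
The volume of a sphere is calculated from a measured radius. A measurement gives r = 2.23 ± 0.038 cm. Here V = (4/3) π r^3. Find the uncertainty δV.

Relative error in a monomial: (δV/V)² = Σ (nᵢ · δxᵢ/xᵢ)².
  (3·δr/r)² = (3×0.0170)² = 0.00261
δV/V = √(0.00261) = 0.0511
V = 46.5 cm^3, so δV = 0.0511 × 46.5 = 2.37 cm^3.

2.37 cm^3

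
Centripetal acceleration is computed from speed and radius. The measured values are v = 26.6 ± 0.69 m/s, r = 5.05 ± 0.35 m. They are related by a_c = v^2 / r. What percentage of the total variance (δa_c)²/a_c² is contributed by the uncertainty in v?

(δa_c/a_c)² = (2·δv/v)² + (-1·δr/r)²
  v term: (2×0.0259)² = 0.00269
  r term: (-1×0.0693)² = 0.00480
Total = 0.00749. Share from v = 0.00269/0.00749 = 0.359.

35.9%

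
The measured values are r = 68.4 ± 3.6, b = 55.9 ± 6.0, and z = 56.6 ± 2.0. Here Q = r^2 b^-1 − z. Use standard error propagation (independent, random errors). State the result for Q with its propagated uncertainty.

Let p = r^2·b^-1 = 83.7. δp/p = √((2·δr/r)² + (-1·δb/b)²) = √(0.0111 + 0.0115) = 0.150, so δp = 12.6.
Q = p − z: δQ = √(δp² + δz²) = √(158 + 4.00) = 12.7
Q = 27.1.

27.1 ± 12.7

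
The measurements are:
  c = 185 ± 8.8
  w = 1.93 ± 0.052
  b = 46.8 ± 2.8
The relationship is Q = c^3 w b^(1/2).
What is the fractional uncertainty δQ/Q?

0.148

Relative error in a monomial: (δQ/Q)² = Σ (nᵢ · δxᵢ/xᵢ)².
  (3·δc/c)² = (3×0.0476)² = 0.0204;  (1·δw/w)² = (1×0.0269)² = 0.000726;  (½·δb/b)² = (0.5×0.0598)² = 0.000895
δQ/Q = √(0.0220) = 0.148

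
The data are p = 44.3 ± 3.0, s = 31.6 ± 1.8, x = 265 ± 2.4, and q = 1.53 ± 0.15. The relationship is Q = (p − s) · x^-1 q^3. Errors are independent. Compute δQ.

Let u = p − s = 12.7. δu = √(δp² + δs²) = √(9.00 + 3.24) = 3.50, so δu/u = 0.275.
Q is then a monomial in u, x, q:
δQ/Q = √((δu/u)² + (-1·δx/x)² + (3·δq/q)²) = √(0.0759 + 8.2e-05 + 0.0865) = 0.403
Q = 0.172, so δQ = 0.403 × 0.172 = 0.0692.

0.0692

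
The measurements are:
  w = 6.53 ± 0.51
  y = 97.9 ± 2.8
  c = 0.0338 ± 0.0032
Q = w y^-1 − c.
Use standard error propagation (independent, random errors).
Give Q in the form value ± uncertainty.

Let p = w·y^-1 = 0.0667. δp/p = √((1·δw/w)² + (-1·δy/y)²) = √(0.00610 + 0.000818) = 0.0832, so δp = 0.00555.
Q = p − c: δQ = √(δp² + δc²) = √(3.08e-05 + 1.02e-05) = 0.00640
Q = 0.0329.

0.0329 ± 0.00640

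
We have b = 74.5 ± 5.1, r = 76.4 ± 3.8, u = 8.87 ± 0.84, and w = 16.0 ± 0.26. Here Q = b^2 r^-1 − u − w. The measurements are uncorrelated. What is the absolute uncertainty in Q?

Let p = b^2·r^-1 = 72.6. δp/p = √((2·δb/b)² + (-1·δr/r)²) = √(0.0187 + 0.00247) = 0.146, so δp = 10.6.
Q = p − u − w: δQ = √(δp² + δu² + δw²) = √(112 + 0.706 + 0.0676) = 10.6

10.6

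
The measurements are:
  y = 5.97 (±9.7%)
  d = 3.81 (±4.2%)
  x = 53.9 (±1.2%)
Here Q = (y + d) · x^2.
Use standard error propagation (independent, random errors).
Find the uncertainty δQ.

1870

Let u = y + d = 9.78. δu = √(δy² + δd²) = √(0.335 + 0.0256) = 0.601, so δu/u = 0.0614.
Q is then a monomial in u, x:
δQ/Q = √((δu/u)² + (2·δx/x)²) = √(0.00377 + 0.000576) = 0.0660
Q = 28400, so δQ = 0.0660 × 28400 = 1870.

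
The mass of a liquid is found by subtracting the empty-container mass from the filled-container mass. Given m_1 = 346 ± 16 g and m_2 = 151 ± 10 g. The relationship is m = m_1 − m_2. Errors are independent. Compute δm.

Sums and differences: (δm)² = Σ (cᵢ δxᵢ)².
  (δm_1)² = 256;  (δm_2)² = 100
δm = √(356) = 18.9 g

18.9 g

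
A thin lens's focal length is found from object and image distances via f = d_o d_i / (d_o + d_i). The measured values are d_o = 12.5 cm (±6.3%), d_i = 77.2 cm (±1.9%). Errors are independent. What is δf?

0.584 cm

∂f/∂d_o = (d_i/(d_o+d_i))² = 0.741;  ∂f/∂d_i = (d_o/(d_o+d_i))² = 0.0194
δf = √((∂f/∂d_o · δd_o)² + (∂f/∂d_i · δd_i)²) = √(0.340 + 0.000811) = 0.584 cm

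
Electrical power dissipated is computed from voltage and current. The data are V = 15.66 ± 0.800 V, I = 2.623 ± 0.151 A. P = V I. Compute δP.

Each factor contributes (exponent × relative error)² to (δP/P)²:
  (1·δV/V)² = (1×0.0511)² = 0.00261;  (1·δI/I)² = (1×0.0576)² = 0.00331
δP/P = √(0.00592) = 0.0770
P = 41.08 W, so δP = 0.0770 × 41.08 = 3.16 W.

3.16 W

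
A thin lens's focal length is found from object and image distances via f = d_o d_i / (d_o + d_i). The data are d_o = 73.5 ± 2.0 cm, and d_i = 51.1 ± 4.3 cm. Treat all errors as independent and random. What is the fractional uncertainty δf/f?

∂f/∂d_o = (d_i/(d_o+d_i))² = 0.168;  ∂f/∂d_i = (d_o/(d_o+d_i))² = 0.348
δf = √((∂f/∂d_o · δd_o)² + (∂f/∂d_i · δd_i)²) = √(0.113 + 2.24) = 1.53 cm
f = 30.1 cm, so δf/f = 1.53/30.1 = 0.0509.

0.0509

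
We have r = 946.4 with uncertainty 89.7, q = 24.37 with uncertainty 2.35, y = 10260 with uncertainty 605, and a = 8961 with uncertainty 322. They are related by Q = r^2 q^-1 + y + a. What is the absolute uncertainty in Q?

Let p = r^2·q^-1 = 36750. δp/p = √((2·δr/r)² + (-1·δq/q)²) = √(0.0359 + 0.00930) = 0.213, so δp = 7820.
Q = p + y + a: δQ = √(δp² + δy² + δa²) = √(6.11e+07 + 3.66e+05 + 1.04e+05) = 7850

7850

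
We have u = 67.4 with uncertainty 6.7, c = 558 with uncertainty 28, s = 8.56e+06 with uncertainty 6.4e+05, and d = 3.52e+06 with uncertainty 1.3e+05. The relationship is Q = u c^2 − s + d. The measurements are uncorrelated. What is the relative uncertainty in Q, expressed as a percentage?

Let p = u·c^2 = 2.1e+07. δp/p = √((1·δu/u)² + (2·δc/c)²) = √(0.00988 + 0.0101) = 0.141, so δp = 2.96e+06.
Q = p − s + d: δQ = √(δp² + δs² + δd²) = √(8.79e+12 + 4.1e+11 + 1.69e+10) = 3.04e+06
Q = 1.59e+07, so δQ/Q = 3.04e+06/1.59e+07 = 0.190.

19.0%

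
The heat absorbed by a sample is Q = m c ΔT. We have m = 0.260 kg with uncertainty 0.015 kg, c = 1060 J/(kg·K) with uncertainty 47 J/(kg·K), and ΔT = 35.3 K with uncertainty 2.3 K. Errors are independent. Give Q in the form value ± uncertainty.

9730 ± 950 J

Products/powers → add relative errors in quadrature, weighted by exponent:
  (1·δm/m)² = (1×0.0577)² = 0.00333;  (1·δc/c)² = (1×0.0443)² = 0.00197;  (1·δΔT/ΔT)² = (1×0.0652)² = 0.00425
δQ/Q = √(0.00954) = 0.0977
Q = 9730 J, so δQ = 0.0977 × 9730 = 950 J.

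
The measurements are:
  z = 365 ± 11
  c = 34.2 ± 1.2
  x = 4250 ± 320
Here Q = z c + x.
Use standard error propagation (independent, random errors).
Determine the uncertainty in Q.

Let p = z·c = 12500. δp/p = √((1·δz/z)² + (1·δc/c)²) = √(0.000908 + 0.00123) = 0.0463, so δp = 577.
Q = p + x: δQ = √(δp² + δx²) = √(3.33e+05 + 1.02e+05) = 660

660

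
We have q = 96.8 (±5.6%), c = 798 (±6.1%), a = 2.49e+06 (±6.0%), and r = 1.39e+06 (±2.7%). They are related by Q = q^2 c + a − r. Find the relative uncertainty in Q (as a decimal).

Let p = q^2·c = 7.48e+06. δp/p = √((2·δq/q)² + (1·δc/c)²) = √(0.0125 + 0.00372) = 0.128, so δp = 9.54e+05.
Q = p + a − r: δQ = √(δp² + δa² + δr²) = √(9.09e+11 + 2.23e+10 + 1.41e+09) = 9.66e+05
Q = 8.58e+06, so δQ/Q = 9.66e+05/8.58e+06 = 0.113.

0.113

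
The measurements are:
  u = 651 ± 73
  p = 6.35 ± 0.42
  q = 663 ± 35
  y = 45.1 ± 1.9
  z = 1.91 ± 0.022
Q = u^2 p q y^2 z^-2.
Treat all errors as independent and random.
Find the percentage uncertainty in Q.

25.5%

Products/powers → add relative errors in quadrature, weighted by exponent:
  (2·δu/u)² = (2×0.112)² = 0.0503;  (1·δp/p)² = (1×0.0661)² = 0.00437;  (1·δq/q)² = (1×0.0528)² = 0.00279;  (2·δy/y)² = (2×0.0421)² = 0.00710;  (-2·δz/z)² = (-2×0.0115)² = 0.000531
δQ/Q = √(0.0651) = 0.255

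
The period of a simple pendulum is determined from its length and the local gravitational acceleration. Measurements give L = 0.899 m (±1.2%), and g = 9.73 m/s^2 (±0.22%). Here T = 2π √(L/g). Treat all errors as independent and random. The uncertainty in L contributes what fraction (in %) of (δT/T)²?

96.7%

(δT/T)² = (½·δL/L)² + (−½·δg/g)²
  L term: (0.5×0.0120)² = 3.6e-05
  g term: (-0.5×0.00220)² = 1.21e-06
Total = 3.72e-05. Share from L = 3.6e-05/3.72e-05 = 0.967.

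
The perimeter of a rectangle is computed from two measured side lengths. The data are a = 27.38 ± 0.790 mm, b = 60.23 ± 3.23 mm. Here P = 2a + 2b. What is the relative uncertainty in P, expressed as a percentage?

Sums and differences: (δP)² = Σ (cᵢ δxᵢ)².
  (2·δa)² = 2.50;  (2·δb)² = 41.7
δP = √(44.2) = 6.65 mm
P = 175.2 mm, so δP/P = 6.65/175.2 = 0.0380.

3.80%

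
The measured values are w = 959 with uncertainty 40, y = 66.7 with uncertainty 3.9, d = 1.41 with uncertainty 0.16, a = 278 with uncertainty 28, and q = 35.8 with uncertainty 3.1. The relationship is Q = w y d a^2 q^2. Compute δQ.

2.66e+12

Each factor contributes (exponent × relative error)² to (δQ/Q)²:
  (1·δw/w)² = (1×0.0417)² = 0.00174;  (1·δy/y)² = (1×0.0585)² = 0.00342;  (1·δd/d)² = (1×0.113)² = 0.0129;  (2·δa/a)² = (2×0.101)² = 0.0406;  (2·δq/q)² = (2×0.0866)² = 0.0300
δQ/Q = √(0.0886) = 0.298
Q = 8.93e+12, so δQ = 0.298 × 8.93e+12 = 2.66e+12.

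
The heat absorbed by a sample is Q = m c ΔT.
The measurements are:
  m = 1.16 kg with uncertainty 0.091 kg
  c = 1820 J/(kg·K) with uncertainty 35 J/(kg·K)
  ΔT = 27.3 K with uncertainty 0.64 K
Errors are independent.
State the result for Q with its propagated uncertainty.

Q is a product of powers, so relative uncertainties combine in quadrature:
  (1·δm/m)² = (1×0.0784)² = 0.00615;  (1·δc/c)² = (1×0.0192)² = 0.000370;  (1·δΔT/ΔT)² = (1×0.0234)² = 0.000550
δQ/Q = √(0.00707) = 0.0841
Q = 57600 J, so δQ = 0.0841 × 57600 = 4850 J.

57600 ± 4850 J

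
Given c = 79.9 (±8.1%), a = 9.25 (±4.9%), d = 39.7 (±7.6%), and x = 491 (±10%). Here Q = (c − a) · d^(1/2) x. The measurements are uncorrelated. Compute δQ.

Let u = c − a = 70.7. δu = √(δc² + δa²) = √(41.9 + 0.205) = 6.49, so δu/u = 0.0918.
Q is then a monomial in u, d, x:
δQ/Q = √((δu/u)² + (½·δd/d)² + (1·δx/x)²) = √(0.00843 + 0.00144 + 0.0100) = 0.141
Q = 2.19e+05, so δQ = 0.141 × 2.19e+05 = 30800.

30800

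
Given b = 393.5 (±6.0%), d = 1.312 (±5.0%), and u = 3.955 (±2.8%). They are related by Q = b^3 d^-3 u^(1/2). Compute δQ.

1.26e+07

Products/powers → add relative errors in quadrature, weighted by exponent:
  (3·δb/b)² = (3×0.0600)² = 0.0324;  (-3·δd/d)² = (-3×0.0500)² = 0.0225;  (½·δu/u)² = (0.5×0.0280)² = 0.000196
δQ/Q = √(0.0551) = 0.235
Q = 5.365e+07, so δQ = 0.235 × 5.365e+07 = 1.26e+07.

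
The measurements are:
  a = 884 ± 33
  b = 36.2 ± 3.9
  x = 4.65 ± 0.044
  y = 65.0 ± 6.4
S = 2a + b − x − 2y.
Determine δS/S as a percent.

4.03%

Absolute uncertainties add in quadrature for a linear combination:
  (2·δa)² = 4360;  (δb)² = 15.2;  (δx)² = 0.00194;  (2·δy)² = 164
δS = √(4540) = 67.3
S = 1670, so δS/S = 67.3/1670 = 0.0403.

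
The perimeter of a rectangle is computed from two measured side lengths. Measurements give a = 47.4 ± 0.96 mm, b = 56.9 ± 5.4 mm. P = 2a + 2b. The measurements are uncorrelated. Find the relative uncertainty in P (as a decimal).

0.0526

Absolute uncertainties add in quadrature for a linear combination:
  (2·δa)² = 3.69;  (2·δb)² = 117
δP = √(120) = 11.0 mm
P = 209 mm, so δP/P = 11.0/209 = 0.0526.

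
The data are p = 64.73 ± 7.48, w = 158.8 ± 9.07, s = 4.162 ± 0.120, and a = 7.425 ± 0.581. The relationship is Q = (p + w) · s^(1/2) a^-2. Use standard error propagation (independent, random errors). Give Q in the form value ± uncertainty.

Let u = p + w = 223.5. δu = √(δp² + δw²) = √(56.0 + 82.3) = 11.8, so δu/u = 0.0526.
Q is then a monomial in u, s, a:
δQ/Q = √((δu/u)² + (½·δs/s)² + (-2·δa/a)²) = √(0.00277 + 0.000208 + 0.0245) = 0.166
Q = 8.272, so δQ = 0.166 × 8.272 = 1.37.

8.272 ± 1.37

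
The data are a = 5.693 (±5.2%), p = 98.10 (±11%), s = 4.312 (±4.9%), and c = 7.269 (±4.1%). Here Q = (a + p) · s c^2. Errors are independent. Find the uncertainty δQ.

3340

Let u = a + p = 103.8. δu = √(δa² + δp²) = √(0.0876 + 116) = 10.8, so δu/u = 0.104.
Q is then a monomial in u, s, c:
δQ/Q = √((δu/u)² + (1·δs/s)² + (2·δc/c)²) = √(0.0108 + 0.00240 + 0.00672) = 0.141
Q = 23650, so δQ = 0.141 × 23650 = 3340.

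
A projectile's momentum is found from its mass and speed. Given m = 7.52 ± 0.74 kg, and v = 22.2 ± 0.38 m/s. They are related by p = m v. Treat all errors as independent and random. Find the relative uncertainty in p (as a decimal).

For a monomial p ∝ m, v, fractional errors add in quadrature:
  (1·δm/m)² = (1×0.0984)² = 0.00968;  (1·δv/v)² = (1×0.0171)² = 0.000293
δp/p = √(0.00998) = 0.0999

0.0999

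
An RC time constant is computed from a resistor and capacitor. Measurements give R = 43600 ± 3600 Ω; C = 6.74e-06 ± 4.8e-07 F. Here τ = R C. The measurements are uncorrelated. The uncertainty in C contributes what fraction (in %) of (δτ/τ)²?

42.7%

(δτ/τ)² = (1·δR/R)² + (1·δC/C)²
  R term: (1×0.0826)² = 0.00682
  C term: (1×0.0712)² = 0.00507
Total = 0.0119. Share from C = 0.00507/0.0119 = 0.427.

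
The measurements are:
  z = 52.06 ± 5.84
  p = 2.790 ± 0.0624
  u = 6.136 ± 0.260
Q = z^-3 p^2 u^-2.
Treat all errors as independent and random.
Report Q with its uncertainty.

Q is a product of powers, so relative uncertainties combine in quadrature:
  (-3·δz/z)² = (-3×0.112)² = 0.113;  (2·δp/p)² = (2×0.0224)² = 0.00200;  (-2·δu/u)² = (-2×0.0424)² = 0.00718
δQ/Q = √(0.122) = 0.350
Q = 1.465e-06, so δQ = 0.350 × 1.465e-06 = 5.13e-07.

(1.465 ± 0.513) × 10^-6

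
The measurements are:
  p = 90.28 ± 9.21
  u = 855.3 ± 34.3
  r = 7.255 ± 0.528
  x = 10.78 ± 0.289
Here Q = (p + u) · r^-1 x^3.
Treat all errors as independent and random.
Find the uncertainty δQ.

Let w = p + u = 945.6. δw = √(δp² + δu²) = √(84.8 + 1180) = 35.5, so δw/w = 0.0376.
Q is then a monomial in w, r, x:
δQ/Q = √((δw/w)² + (-1·δr/r)² + (3·δx/x)²) = √(0.00141 + 0.00530 + 0.00647) = 0.115
Q = 163300, so δQ = 0.115 × 163300 = 18700.

18700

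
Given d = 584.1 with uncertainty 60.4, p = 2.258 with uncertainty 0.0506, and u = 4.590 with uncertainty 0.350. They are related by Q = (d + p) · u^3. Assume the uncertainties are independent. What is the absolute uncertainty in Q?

14200

Let w = d + p = 586.4. δw = √(δd² + δp²) = √(3650 + 0.00256) = 60.4, so δw/w = 0.103.
Q is then a monomial in w, u:
δQ/Q = √((δw/w)² + (3·δu/u)²) = √(0.0106 + 0.0523) = 0.251
Q = 56700, so δQ = 0.251 × 56700 = 14200.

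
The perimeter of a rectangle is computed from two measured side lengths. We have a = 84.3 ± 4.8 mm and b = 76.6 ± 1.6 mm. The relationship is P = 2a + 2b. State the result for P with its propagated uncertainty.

P is a linear combination, so absolute uncertainties add in quadrature:
  (2·δa)² = 92.2;  (2·δb)² = 10.2
δP = √(102) = 10.1 mm
P = 322 mm.

322 ± 10.1 mm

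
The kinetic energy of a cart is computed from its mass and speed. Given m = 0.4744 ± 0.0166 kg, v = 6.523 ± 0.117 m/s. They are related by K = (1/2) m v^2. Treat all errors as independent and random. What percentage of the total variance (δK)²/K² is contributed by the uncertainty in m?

(δK/K)² = (1·δm/m)² + (2·δv/v)²
  m term: (1×0.0350)² = 0.00122
  v term: (2×0.0179)² = 0.00129
Total = 0.00251. Share from m = 0.00122/0.00251 = 0.488.

48.8%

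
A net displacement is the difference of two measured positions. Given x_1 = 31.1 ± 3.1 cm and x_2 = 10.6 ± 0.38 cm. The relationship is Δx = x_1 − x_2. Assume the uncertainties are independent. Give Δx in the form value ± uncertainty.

Absolute uncertainties add in quadrature for a linear combination:
  (δx_1)² = 9.61;  (δx_2)² = 0.144
δΔx = √(9.75) = 3.12 cm
Δx = 20.5 cm.

20.5 ± 3.12 cm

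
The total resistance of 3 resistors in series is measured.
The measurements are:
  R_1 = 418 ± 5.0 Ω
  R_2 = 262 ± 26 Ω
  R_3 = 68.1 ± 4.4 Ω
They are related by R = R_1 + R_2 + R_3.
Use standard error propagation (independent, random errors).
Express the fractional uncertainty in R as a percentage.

3.59%

Sums and differences: (δR)² = Σ (cᵢ δxᵢ)².
  (δR_1)² = 25.0;  (δR_2)² = 676;  (δR_3)² = 19.4
δR = √(720) = 26.8 Ω
R = 748 Ω, so δR/R = 26.8/748 = 0.0359.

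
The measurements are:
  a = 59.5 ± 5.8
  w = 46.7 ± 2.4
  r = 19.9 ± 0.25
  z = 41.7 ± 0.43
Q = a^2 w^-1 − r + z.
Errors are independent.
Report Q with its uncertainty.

Let p = a^2·w^-1 = 75.8. δp/p = √((2·δa/a)² + (-1·δw/w)²) = √(0.0380 + 0.00264) = 0.202, so δp = 15.3.
Q = p − r + z: δQ = √(δp² + δr² + δz²) = √(234 + 0.0625 + 0.185) = 15.3
Q = 97.6.

97.6 ± 15.3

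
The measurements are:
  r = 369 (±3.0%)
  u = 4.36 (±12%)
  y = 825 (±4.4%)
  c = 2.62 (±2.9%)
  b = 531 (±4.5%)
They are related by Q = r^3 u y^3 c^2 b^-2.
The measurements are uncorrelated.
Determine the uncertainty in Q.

For a monomial Q ∝ r^3, u, y^3, c^2, b^-2, fractional errors add in quadrature:
  (3·δr/r)² = (3×0.0300)² = 0.00810;  (1·δu/u)² = (1×0.120)² = 0.0144;  (3·δy/y)² = (3×0.0440)² = 0.0174;  (2·δc/c)² = (2×0.0290)² = 0.00336;  (-2·δb/b)² = (-2×0.0450)² = 0.00810
δQ/Q = √(0.0514) = 0.227
Q = 2.99e+12, so δQ = 0.227 × 2.99e+12 = 6.79e+11.

6.79e+11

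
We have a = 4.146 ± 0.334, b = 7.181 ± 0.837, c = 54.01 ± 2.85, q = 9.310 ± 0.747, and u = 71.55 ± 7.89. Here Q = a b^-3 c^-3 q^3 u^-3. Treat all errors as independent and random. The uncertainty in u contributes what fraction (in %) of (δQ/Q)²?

(δQ/Q)² = (1·δa/a)² + (-3·δb/b)² + (-3·δc/c)² + (3·δq/q)² + (-3·δu/u)²
  a term: (1×0.0806)² = 0.00649
  b term: (-3×0.117)² = 0.122
  c term: (-3×0.0528)² = 0.0251
  q term: (3×0.0802)² = 0.0579
  u term: (-3×0.110)² = 0.109
Total = 0.321. Share from u = 0.109/0.321 = 0.341.

34.1%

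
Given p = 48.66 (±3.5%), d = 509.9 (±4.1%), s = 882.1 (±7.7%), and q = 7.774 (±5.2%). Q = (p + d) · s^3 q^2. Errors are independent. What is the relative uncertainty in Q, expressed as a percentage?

Let u = p + d = 558.6. δu = √(δp² + δd²) = √(2.90 + 437) = 21.0, so δu/u = 0.0376.
Q is then a monomial in u, s, q:
δQ/Q = √((δu/u)² + (3·δs/s)² + (2·δq/q)²) = √(0.00141 + 0.0534 + 0.0108) = 0.256

25.6%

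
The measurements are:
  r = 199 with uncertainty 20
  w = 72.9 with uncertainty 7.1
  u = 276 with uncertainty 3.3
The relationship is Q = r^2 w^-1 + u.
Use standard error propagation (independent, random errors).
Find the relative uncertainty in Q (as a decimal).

Let p = r^2·w^-1 = 543. δp/p = √((2·δr/r)² + (-1·δw/w)²) = √(0.0404 + 0.00949) = 0.223, so δp = 121.
Q = p + u: δQ = √(δp² + δu²) = √(14700 + 10.9) = 121
Q = 819, so δQ/Q = 121/819 = 0.148.

0.148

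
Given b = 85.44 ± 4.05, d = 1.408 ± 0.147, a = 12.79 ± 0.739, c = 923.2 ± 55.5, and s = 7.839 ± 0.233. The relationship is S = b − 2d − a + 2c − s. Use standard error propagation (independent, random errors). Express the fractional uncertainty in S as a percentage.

5.82%

Sums and differences: (δS)² = Σ (cᵢ δxᵢ)².
  (δb)² = 16.4;  (2·δd)² = 0.0864;  (δa)² = 0.546;  (2·δc)² = 12300;  (δs)² = 0.0543
δS = √(12300) = 111
S = 1908, so δS/S = 111/1908 = 0.0582.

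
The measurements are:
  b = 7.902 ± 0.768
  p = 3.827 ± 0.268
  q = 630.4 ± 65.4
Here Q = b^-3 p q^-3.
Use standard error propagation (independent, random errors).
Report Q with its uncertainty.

(3.096 ± 1.34) × 10^-11

Q is a product of powers, so relative uncertainties combine in quadrature:
  (-3·δb/b)² = (-3×0.0972)² = 0.0850;  (1·δp/p)² = (1×0.0700)² = 0.00490;  (-3·δq/q)² = (-3×0.104)² = 0.0969
δQ/Q = √(0.187) = 0.432
Q = 3.096e-11, so δQ = 0.432 × 3.096e-11 = 1.34e-11.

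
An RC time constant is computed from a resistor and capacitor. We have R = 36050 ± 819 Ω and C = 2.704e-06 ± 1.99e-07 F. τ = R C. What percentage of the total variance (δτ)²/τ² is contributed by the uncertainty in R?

(δτ/τ)² = (1·δR/R)² + (1·δC/C)²
  R term: (1×0.0227)² = 0.000516
  C term: (1×0.0736)² = 0.00542
Total = 0.00593. Share from R = 0.000516/0.00593 = 0.0870.

8.70%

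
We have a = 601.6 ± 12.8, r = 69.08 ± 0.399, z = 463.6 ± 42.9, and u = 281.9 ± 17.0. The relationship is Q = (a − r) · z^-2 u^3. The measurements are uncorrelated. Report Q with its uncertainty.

Let w = a − r = 532.5. δw = √(δa² + δr²) = √(164 + 0.159) = 12.8, so δw/w = 0.0240.
Q is then a monomial in w, z, u:
δQ/Q = √((δw/w)² + (-2·δz/z)² + (3·δu/u)²) = √(0.000578 + 0.0343 + 0.0327) = 0.260
Q = 55510, so δQ = 0.260 × 55510 = 14400.

55510 ± 14400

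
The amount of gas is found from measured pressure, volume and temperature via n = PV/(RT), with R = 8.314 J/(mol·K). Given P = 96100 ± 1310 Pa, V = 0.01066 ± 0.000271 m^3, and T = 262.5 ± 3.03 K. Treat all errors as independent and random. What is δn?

0.0146 mol

n is a product of powers, so relative uncertainties combine in quadrature:
  (1·δP/P)² = (1×0.0136)² = 0.000186;  (1·δV/V)² = (1×0.0254)² = 0.000646;  (-1·δT/T)² = (-1×0.0115)² = 0.000133
δn/n = √(0.000965) = 0.0311
n = 0.4694 mol, so δn = 0.0311 × 0.4694 = 0.0146 mol.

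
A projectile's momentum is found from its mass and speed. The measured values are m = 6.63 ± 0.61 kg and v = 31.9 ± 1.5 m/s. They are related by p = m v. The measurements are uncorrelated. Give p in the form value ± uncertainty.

211 ± 21.9 kg·m/s

For a monomial p ∝ m, v, fractional errors add in quadrature:
  (1·δm/m)² = (1×0.0920)² = 0.00847;  (1·δv/v)² = (1×0.0470)² = 0.00221
δp/p = √(0.0107) = 0.103
p = 211 kg·m/s, so δp = 0.103 × 211 = 21.9 kg·m/s.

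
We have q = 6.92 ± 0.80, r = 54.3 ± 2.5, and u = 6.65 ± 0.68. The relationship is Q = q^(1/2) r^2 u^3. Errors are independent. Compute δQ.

7.42e+05

Since Q is a product/quotient, work with relative uncertainties:
  (½·δq/q)² = (0.5×0.116)² = 0.00334;  (2·δr/r)² = (2×0.0460)² = 0.00848;  (3·δu/u)² = (3×0.102)² = 0.0941
δQ/Q = √(0.106) = 0.325
Q = 2.28e+06, so δQ = 0.325 × 2.28e+06 = 7.42e+05.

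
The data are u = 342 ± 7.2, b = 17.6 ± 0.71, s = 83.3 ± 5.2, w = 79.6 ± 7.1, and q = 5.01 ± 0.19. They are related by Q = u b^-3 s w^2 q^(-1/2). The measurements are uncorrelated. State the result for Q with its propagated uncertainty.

14800 ± 3350

For a monomial Q ∝ u, b^-3, s, w^2, q^(-1/2), fractional errors add in quadrature:
  (1·δu/u)² = (1×0.0211)² = 0.000443;  (-3·δb/b)² = (-3×0.0403)² = 0.0146;  (1·δs/s)² = (1×0.0624)² = 0.00390;  (2·δw/w)² = (2×0.0892)² = 0.0318;  (−½·δq/q)² = (-0.5×0.0379)² = 0.000360
δQ/Q = √(0.0512) = 0.226
Q = 14800, so δQ = 0.226 × 14800 = 3350.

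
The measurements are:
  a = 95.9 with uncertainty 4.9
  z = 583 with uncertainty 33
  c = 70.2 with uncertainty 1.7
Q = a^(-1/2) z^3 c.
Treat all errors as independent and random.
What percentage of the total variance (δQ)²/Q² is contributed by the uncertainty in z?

(δQ/Q)² = (−½·δa/a)² + (3·δz/z)² + (1·δc/c)²
  a term: (-0.5×0.0511)² = 0.000653
  z term: (3×0.0566)² = 0.0288
  c term: (1×0.0242)² = 0.000586
Total = 0.0301. Share from z = 0.0288/0.0301 = 0.959.

95.9%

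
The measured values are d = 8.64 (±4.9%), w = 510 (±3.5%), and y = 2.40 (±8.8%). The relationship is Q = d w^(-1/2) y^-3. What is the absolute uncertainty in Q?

Since Q is a product/quotient, work with relative uncertainties:
  (1·δd/d)² = (1×0.0490)² = 0.00240;  (−½·δw/w)² = (-0.5×0.0350)² = 0.000306;  (-3·δy/y)² = (-3×0.0880)² = 0.0697
δQ/Q = √(0.0724) = 0.269
Q = 0.0277, so δQ = 0.269 × 0.0277 = 0.00745.

0.00745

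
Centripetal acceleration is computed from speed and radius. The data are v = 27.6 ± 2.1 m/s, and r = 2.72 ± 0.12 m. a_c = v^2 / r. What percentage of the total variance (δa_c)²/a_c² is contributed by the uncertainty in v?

92.2%

(δa_c/a_c)² = (2·δv/v)² + (-1·δr/r)²
  v term: (2×0.0761)² = 0.0232
  r term: (-1×0.0441)² = 0.00195
Total = 0.0251. Share from v = 0.0232/0.0251 = 0.922.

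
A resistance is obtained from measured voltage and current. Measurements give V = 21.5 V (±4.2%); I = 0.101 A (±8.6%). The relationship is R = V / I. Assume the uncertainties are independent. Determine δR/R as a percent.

Relative error in a monomial: (δR/R)² = Σ (nᵢ · δxᵢ/xᵢ)².
  (1·δV/V)² = (1×0.0420)² = 0.00176;  (-1·δI/I)² = (-1×0.0860)² = 0.00740
δR/R = √(0.00916) = 0.0957

9.57%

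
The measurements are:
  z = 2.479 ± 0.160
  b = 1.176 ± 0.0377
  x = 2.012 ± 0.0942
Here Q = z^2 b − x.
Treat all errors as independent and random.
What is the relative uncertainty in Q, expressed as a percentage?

Let p = z^2·b = 7.227. δp/p = √((2·δz/z)² + (1·δb/b)²) = √(0.0167 + 0.00103) = 0.133, so δp = 0.961.
Q = p − x: δQ = √(δp² + δx²) = √(0.924 + 0.00887) = 0.966
Q = 5.215, so δQ/Q = 0.966/5.215 = 0.185.

18.5%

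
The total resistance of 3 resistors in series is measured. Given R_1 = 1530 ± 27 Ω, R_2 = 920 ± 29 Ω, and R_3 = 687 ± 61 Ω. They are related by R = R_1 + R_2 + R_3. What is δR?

72.7 Ω

Sums and differences: (δR)² = Σ (cᵢ δxᵢ)².
  (δR_1)² = 729;  (δR_2)² = 841;  (δR_3)² = 3720
δR = √(5290) = 72.7 Ω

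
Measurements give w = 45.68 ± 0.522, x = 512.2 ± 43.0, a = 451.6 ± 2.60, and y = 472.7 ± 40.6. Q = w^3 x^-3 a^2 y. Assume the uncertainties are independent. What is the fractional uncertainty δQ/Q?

Since Q is a product/quotient, work with relative uncertainties:
  (3·δw/w)² = (3×0.0114)² = 0.00118;  (-3·δx/x)² = (-3×0.0840)² = 0.0634;  (2·δa/a)² = (2×0.00576)² = 0.000133;  (1·δy/y)² = (1×0.0859)² = 0.00738
δQ/Q = √(0.0721) = 0.269

0.269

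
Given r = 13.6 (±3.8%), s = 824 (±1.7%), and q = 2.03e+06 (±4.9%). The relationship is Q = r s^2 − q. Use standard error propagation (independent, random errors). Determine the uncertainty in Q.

4.81e+05

Let p = r·s^2 = 9.23e+06. δp/p = √((1·δr/r)² + (2·δs/s)²) = √(0.00144 + 0.00116) = 0.0510, so δp = 4.71e+05.
Q = p − q: δQ = √(δp² + δq²) = √(2.22e+11 + 9.89e+09) = 4.81e+05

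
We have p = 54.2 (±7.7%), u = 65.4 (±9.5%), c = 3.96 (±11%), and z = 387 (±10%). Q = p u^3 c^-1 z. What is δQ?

4.9e+08

Each factor contributes (exponent × relative error)² to (δQ/Q)²:
  (1·δp/p)² = (1×0.0770)² = 0.00593;  (3·δu/u)² = (3×0.0950)² = 0.0812;  (-1·δc/c)² = (-1×0.110)² = 0.0121;  (1·δz/z)² = (1×0.100)² = 0.0100
δQ/Q = √(0.109) = 0.331
Q = 1.48e+09, so δQ = 0.331 × 1.48e+09 = 4.9e+08.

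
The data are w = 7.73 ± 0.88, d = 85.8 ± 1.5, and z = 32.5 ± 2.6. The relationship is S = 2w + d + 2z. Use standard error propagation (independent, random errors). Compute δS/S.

0.0342

Absolute uncertainties add in quadrature for a linear combination:
  (2·δw)² = 3.10;  (δd)² = 2.25;  (2·δz)² = 27.0
δS = √(32.4) = 5.69
S = 166, so δS/S = 5.69/166 = 0.0342.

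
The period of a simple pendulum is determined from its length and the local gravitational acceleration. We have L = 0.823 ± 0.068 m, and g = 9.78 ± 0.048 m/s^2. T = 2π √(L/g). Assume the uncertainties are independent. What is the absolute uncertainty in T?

0.0754 s

For a monomial T ∝ L^(1/2), g^(-1/2), fractional errors add in quadrature:
  (½·δL/L)² = (0.5×0.0826)² = 0.00171;  (−½·δg/g)² = (-0.5×0.00491)² = 6.02e-06
δT/T = √(0.00171) = 0.0414
T = 1.82 s, so δT = 0.0414 × 1.82 = 0.0754 s.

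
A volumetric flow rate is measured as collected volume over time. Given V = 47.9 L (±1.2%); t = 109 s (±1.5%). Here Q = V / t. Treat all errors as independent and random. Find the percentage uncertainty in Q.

Products/powers → add relative errors in quadrature, weighted by exponent:
  (1·δV/V)² = (1×0.0120)² = 0.000144;  (-1·δt/t)² = (-1×0.0150)² = 0.000225
δQ/Q = √(0.000369) = 0.0192

1.92%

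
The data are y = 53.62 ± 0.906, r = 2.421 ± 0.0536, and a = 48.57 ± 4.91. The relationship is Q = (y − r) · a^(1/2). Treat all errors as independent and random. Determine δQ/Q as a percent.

Let u = y − r = 51.20. δu = √(δy² + δr²) = √(0.821 + 0.00287) = 0.908, so δu/u = 0.0177.
Q is then a monomial in u, a:
δQ/Q = √((δu/u)² + (½·δa/a)²) = √(0.000314 + 0.00255) = 0.0536

5.36%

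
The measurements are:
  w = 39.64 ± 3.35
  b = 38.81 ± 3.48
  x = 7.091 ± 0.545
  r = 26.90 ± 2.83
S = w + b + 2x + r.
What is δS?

Sums and differences: (δS)² = Σ (cᵢ δxᵢ)².
  (δw)² = 11.2;  (δb)² = 12.1;  (2·δx)² = 1.19;  (δr)² = 8.01
δS = √(32.5) = 5.70

5.70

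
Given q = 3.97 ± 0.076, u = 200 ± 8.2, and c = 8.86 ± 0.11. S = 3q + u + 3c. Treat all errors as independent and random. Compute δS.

For a sum/difference, combine absolute errors in quadrature:
  (3·δq)² = 0.0520;  (δu)² = 67.2;  (3·δc)² = 0.109
δS = √(67.4) = 8.21

8.21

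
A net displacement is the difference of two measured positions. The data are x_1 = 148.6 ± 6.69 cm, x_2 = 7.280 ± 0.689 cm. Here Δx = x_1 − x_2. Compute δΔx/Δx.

Sums and differences: (δΔx)² = Σ (cᵢ δxᵢ)².
  (δx_1)² = 44.8;  (δx_2)² = 0.475
δΔx = √(45.2) = 6.73 cm
Δx = 141.3 cm, so δΔx/Δx = 6.73/141.3 = 0.0476.

0.0476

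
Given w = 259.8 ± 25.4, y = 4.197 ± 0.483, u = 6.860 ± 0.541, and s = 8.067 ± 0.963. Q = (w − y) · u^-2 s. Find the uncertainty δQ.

9.70

Let h = w − y = 255.6. δh = √(δw² + δy²) = √(645 + 0.233) = 25.4, so δh/h = 0.0994.
Q is then a monomial in h, u, s:
δQ/Q = √((δh/h)² + (-2·δu/u)² + (1·δs/s)²) = √(0.00988 + 0.0249 + 0.0143) = 0.221
Q = 43.82, so δQ = 0.221 × 43.82 = 9.70.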